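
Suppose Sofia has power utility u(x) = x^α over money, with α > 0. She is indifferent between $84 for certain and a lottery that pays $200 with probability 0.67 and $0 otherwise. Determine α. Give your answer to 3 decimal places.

The lottery's expected utility is 0.67·u(200) + 0.33·u(0) = 0.67·200^α (since u(0) = 0 for α > 0).
Indifference: 84^α = 0.67·200^α, so (84/200)^α = 0.67.
Taking logs: α·ln(84/200) = ln(0.67), so α = -0.400478 / -0.867501 ≈ 0.462.

α ≈ 0.462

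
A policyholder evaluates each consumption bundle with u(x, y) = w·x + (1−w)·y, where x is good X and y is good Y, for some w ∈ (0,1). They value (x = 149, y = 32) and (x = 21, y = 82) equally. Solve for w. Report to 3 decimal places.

w = 0.281

u(149,32) = u(21,82) means w·149 + (1−w)·32 = w·21 + (1−w)·82.
Rearranging, 128·w − 50·(1−w) = 0.
The marginal rate of substitution is 50/128, so w = 50/(128+50) = 0.281.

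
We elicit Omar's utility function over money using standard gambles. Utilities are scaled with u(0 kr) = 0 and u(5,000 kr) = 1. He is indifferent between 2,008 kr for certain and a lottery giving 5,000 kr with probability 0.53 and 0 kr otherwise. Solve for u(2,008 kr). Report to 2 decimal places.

0.53

u(2,008 kr) equals the lottery's expected utility: 0.53·1 + 0.47·0 = 0.53.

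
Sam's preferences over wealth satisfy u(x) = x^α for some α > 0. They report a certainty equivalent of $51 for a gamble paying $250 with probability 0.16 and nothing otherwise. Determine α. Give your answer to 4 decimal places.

α ≈ 1.1528

The lottery's expected utility is 0.16·u(250) + 0.84·u(0) = 0.16·250^α (since u(0) = 0 for α > 0).
Setting u(51) equal to that: 51^α = 0.16·250^α ⇒ (51/250)^α = 0.16.
Take logs: α = ln 0.16 / ln(51/250) ≈ 1.152831.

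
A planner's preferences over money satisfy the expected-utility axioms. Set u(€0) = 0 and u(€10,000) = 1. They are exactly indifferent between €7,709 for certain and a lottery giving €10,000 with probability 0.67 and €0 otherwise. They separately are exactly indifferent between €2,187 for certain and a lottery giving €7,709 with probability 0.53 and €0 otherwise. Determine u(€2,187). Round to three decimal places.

First, u(€7,709) = 0.67·u(€10,000) + 0.33·u(€0) = 0.67.
Then u(€2,187) = 0.53·u(€7,709) + 0.47·u(€0) = 0.53·0.67 + 0.47·0.00 = 0.3551.

0.355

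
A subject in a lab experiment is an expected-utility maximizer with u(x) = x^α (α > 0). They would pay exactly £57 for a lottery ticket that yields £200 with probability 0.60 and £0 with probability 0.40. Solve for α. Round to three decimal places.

α ≈ 0.407

EU(lottery) = 0.60·200^α + 0.40·0 = 0.60·200^α.
Indifference: 57^α = 0.60·200^α, so (57/200)^α = 0.60.
α = ln(0.60) / ln(57/200) = -0.510826/-1.255266 ≈ 0.407.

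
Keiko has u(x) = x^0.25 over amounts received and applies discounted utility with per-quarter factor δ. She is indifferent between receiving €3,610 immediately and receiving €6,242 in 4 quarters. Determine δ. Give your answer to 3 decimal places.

δ ≈ 0.966

The payoff in 4 quarters is discounted by δ^4, so u(3610) = δ^4·u(6242) and δ^4 = u(3610)/u(6242).
With u(x) = x^0.25: δ^4 = 3610^0.25/6242^0.25 = (3610/6242)^0.25 = 0.87206.
Hence δ = (0.87206)^(1/4) = 0.96635.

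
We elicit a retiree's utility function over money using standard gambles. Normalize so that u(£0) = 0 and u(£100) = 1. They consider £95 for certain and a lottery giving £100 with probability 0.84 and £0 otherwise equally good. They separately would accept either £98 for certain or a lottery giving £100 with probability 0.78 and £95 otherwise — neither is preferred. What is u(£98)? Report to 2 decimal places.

0.96

The first gamble pins u(£95): it must equal 0.84·1 + 0.16·0 = 0.84.
Then u(£98) = 0.78·u(£100) + 0.22·u(£95) = 0.78·1.00 + 0.22·0.84 = 0.9648.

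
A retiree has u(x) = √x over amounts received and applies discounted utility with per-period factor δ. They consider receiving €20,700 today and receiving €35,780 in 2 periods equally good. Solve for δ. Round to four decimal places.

δ ≈ 0.8721

Indifference means u(20700) = δ^2 · u(35780), so δ^2 = u(20700)/u(35780).
With u(x) = √x: δ^2 = √20700/√35780 = √(20700/35780) = 0.76062.
Taking the square root: δ = 0.76062^(1/2) ≈ 0.8721.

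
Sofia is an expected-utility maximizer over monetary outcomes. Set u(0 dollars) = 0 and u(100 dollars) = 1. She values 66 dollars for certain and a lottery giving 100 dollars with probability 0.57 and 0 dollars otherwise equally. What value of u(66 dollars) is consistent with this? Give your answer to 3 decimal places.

0.570

The indifference gives u(66 dollars) = 0.57·u(100 dollars) + 0.43·u(0 dollars) = 0.57·1 + 0.43·0 = 0.57.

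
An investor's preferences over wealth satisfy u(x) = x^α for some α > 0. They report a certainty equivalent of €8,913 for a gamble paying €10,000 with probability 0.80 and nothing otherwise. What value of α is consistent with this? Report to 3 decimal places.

α ≈ 1.939

EU(lottery) = 0.80·10000^α + 0.20·0 = 0.80·10000^α.
Indifference: 8913^α = 0.80·10000^α, so (8913/10000)^α = 0.80.
Take logs: α = ln 0.80 / ln(8913/10000) ≈ 1.93913.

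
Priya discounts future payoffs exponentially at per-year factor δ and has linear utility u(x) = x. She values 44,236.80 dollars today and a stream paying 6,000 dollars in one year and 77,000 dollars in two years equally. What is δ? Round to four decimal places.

Equating present values: 44236.80 = 6000δ + 77000δ².
That is, 77000δ² + 6000δ − 44236.80 = 0, a quadratic in δ.
δ = (−6000 + √(6000² + 4·77000·44236.80)) / (2·77000) = (−6000 + √13660934400.00) / 154000 ≈ 0.7200.

δ ≈ 0.7200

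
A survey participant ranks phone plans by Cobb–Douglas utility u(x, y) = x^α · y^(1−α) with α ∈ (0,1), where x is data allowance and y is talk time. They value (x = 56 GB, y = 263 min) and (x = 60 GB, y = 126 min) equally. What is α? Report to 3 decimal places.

α ≈ 0.914

Set the two utilities equal: 56^α·263^(1−α) = 60^α·126^(1−α).
Taking logs: α·ln 56 + (1−α)·ln 263 = α·ln 60 + (1−α)·ln 126, i.e. α·-0.068993 = (1−α)·-0.735872.
With A = -0.068993 and B = -0.735872: α·A = (1−α)·B, so α = B/(A+B) = -0.735872/-0.804865 ≈ 0.914.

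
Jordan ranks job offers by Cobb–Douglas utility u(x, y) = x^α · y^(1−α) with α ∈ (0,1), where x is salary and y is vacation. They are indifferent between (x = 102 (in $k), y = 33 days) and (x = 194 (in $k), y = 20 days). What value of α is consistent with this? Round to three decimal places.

α ≈ 0.438

Set the two utilities equal: 102^α·33^(1−α) = 194^α·20^(1−α).
(102/194)^α = (20/33)^(1−α); take logs: α·ln(102/194) = (1−α)·ln(20/33), i.e. α·-0.642885 = (1−α)·-0.500775.
With A = -0.642885 and B = -0.500775: α·A = (1−α)·B, so α = B/(A+B) = -0.500775/-1.143660 ≈ 0.438.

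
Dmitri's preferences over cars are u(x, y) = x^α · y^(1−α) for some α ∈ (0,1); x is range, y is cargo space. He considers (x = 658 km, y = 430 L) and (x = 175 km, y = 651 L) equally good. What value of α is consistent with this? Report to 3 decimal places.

α ≈ 0.238

The Cobb–Douglas utilities coincide, so 658^α·430^(1−α) = 175^α·651^(1−α).
(658/175)^α = (651/430)^(1−α); take logs: α·ln(658/175) = (1−α)·ln(651/430), i.e. α·1.324419 = (1−α)·0.414724.
Thus α·(1.739143) = 0.414724, so α = 0.414724/1.739143 ≈ 0.238.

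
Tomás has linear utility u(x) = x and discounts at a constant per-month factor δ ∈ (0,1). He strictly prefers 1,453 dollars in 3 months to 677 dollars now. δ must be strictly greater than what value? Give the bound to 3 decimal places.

The preference means 677 < δ^3·1453.
Dividing by 1453: δ^3 > 0.46593. Both sides are positive, so the cube root keeps the direction.
δ > (677/1453)^(1/3) ≈ 0.775.

δ > 0.775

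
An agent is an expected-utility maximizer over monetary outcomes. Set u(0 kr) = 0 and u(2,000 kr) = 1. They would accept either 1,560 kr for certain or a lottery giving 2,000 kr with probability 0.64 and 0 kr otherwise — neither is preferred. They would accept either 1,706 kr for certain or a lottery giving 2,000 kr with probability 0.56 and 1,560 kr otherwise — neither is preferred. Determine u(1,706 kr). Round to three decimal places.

0.842

First, u(1,560 kr) = 0.64·u(2,000 kr) + 0.36·u(0 kr) = 0.64.
Then u(1,706 kr) = 0.56·u(2,000 kr) + 0.44·u(1,560 kr) = 0.56·1.00 + 0.44·0.64 = 0.8416.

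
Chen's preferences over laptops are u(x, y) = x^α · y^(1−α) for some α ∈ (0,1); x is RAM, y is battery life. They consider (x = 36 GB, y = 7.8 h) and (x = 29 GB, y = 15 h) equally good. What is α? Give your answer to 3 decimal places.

α ≈ 0.752

Indifference: 36^α · 7.8^(1−α) = 29^α · 15^(1−α).
Taking logs: α·ln 36 + (1−α)·ln 7.8 = α·ln 29 + (1−α)·ln 15, i.e. α·0.216223 = (1−α)·0.653926.
So α/(1−α) = (0.653926)/(0.216223) = 3.024313, and α = 3.024313/4.024313 ≈ 0.752.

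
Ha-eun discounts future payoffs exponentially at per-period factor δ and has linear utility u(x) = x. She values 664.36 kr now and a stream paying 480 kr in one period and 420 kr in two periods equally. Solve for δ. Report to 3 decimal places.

Equating present values: 664.36 = 480δ + 420δ².
Rearranged: 420δ² + 480δ − 664.36 = 0.
By the quadratic formula (taking the positive root), δ = (−480 + √1346524.80) / 840 ≈ 0.810.

δ ≈ 0.810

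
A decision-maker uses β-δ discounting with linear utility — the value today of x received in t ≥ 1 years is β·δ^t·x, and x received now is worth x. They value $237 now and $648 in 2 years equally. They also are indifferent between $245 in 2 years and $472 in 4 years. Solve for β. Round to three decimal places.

The second indifference involves only future payoffs, so β cancels: β·δ^2·245 = β·δ^4·472, giving δ^2 = 245/472 = 0.51907, so δ = 0.72046.
Now use the now-vs-future pair: 237 = β·δ^2·648 gives β = 237/(0.51907·648) ≈ 0.705.

β ≈ 0.705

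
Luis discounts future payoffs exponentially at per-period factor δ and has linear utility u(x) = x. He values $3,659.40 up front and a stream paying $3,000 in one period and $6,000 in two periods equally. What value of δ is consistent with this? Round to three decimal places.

δ ≈ 0.570

Equating present values: 3659.40 = 3000δ + 6000δ².
Rearranged: 6000δ² + 3000δ − 3659.40 = 0.
δ = (−3000 + √(3000² + 4·6000·3659.40)) / (2·6000) = (−3000 + √96825600.00) / 12000 ≈ 0.570.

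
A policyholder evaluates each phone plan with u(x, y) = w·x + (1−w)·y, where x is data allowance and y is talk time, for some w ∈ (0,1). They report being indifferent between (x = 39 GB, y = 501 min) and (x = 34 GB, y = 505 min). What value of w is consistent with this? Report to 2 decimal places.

u(39,501) = u(34,505) means w·39 + (1−w)·501 = w·34 + (1−w)·505.
Rearranging, 5·w − 4·(1−w) = 0.
Hence w = 4/(5+4) = 4/9 = 0.44.

w = 0.44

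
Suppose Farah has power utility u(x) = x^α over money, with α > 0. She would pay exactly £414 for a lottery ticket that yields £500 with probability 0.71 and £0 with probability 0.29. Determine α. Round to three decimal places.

Since u(0) = 0, the lottery's EU is 0.71·500^α.
Indifference: 414^α = 0.71·500^α, so (414/500)^α = 0.71.
Take logs: α = ln 0.71 / ln(414/500) ≈ 1.81459.

α ≈ 1.815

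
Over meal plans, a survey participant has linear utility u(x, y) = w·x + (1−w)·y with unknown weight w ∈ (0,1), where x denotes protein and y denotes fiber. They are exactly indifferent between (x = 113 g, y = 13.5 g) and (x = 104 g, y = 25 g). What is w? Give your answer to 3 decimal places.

w = 0.561

Equating utilities: w·113 + (1−w)·13.5 = w·104 + (1−w)·25.
Rearranging, 9·w − 11.5·(1−w) = 0.
The marginal rate of substitution is 11.5/9, so w = 11.5/(9+11.5) = 0.561.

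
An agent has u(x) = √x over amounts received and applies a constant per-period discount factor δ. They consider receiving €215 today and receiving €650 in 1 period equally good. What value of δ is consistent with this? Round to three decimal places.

Equating discounted utilities: u(215) = δ·u(650) ⇒ δ = u(215)/u(650).
Since u(x) = √x, δ = √(215/650) = 0.57513.

δ ≈ 0.575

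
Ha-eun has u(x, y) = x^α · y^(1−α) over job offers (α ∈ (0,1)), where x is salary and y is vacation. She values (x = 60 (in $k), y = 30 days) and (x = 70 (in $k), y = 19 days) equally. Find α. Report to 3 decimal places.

Indifference: 60^α · 30^(1−α) = 70^α · 19^(1−α).
(60/70)^α = (19/30)^(1−α); take logs: α·ln(60/70) = (1−α)·ln(19/30), i.e. α·-0.154151 = (1−α)·-0.456758.
Thus α·(-0.610909) = -0.456758, so α = -0.456758/-0.610909 ≈ 0.748.

α ≈ 0.748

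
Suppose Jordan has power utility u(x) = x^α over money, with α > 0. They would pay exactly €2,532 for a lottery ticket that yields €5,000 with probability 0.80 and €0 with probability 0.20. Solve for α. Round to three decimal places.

α ≈ 0.328

Since u(0) = 0, the lottery's EU is 0.80·5000^α.
Setting u(2532) equal to that: 2532^α = 0.80·5000^α ⇒ (2532/5000)^α = 0.80.
Taking logs: α·ln(2532/5000) = ln(0.80), so α = -0.223144 / -0.680428 ≈ 0.328.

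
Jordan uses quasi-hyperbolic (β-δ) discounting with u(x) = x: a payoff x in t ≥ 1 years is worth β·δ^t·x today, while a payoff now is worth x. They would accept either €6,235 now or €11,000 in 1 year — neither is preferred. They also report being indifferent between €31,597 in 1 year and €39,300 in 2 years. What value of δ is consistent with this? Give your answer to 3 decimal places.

δ ≈ 0.804

The second indifference involves only future payoffs, so β cancels: β·δ^1·31597 = β·δ^2·39300, giving δ = 31597/39300 = 0.80399.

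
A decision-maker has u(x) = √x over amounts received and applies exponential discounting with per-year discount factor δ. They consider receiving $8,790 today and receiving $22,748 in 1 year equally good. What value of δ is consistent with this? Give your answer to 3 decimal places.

Equating discounted utilities: u(8790) = δ·u(22748) ⇒ δ = u(8790)/u(22748).
With u(x) = √x: δ = √8790/√22748 = √(8790/22748) = 0.62162.

δ ≈ 0.622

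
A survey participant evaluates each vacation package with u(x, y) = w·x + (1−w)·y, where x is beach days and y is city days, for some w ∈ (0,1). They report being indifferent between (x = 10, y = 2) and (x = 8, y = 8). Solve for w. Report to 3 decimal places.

w = 0.750

u(10,2) = u(8,8) means w·10 + (1−w)·2 = w·8 + (1−w)·8.
w·(10−8) = (1−w)·(8−2), i.e. w·2 = (1−w)·6.
Hence w = 6/(2+6) = 6/8 = 0.750.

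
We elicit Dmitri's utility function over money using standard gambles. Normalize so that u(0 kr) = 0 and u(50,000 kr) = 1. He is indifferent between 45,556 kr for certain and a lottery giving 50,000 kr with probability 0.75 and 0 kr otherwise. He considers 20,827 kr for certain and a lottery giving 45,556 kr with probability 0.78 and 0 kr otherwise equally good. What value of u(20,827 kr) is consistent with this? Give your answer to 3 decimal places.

0.585

The first gamble pins u(45,556 kr): it must equal 0.75·1 + 0.25·0 = 0.75.
The second indifference gives u(20,827 kr) = 0.78·u(45,556 kr) + 0.22·u(0 kr) = 0.78·0.75 + 0.22·0.00 = 0.5850.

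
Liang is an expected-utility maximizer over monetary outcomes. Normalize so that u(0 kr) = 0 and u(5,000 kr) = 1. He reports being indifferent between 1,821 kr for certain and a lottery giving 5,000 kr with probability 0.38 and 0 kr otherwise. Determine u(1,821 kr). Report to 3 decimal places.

By the standard-gamble method, u(1,821 kr) is just the indifference probability on the best outcome: 0.38.

0.380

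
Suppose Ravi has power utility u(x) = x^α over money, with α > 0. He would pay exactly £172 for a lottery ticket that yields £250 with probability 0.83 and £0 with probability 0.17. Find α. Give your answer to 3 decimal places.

α ≈ 0.498

Since u(0) = 0, the lottery's EU is 0.83·250^α.
Equating: 172^α = 0.83·250^α, i.e. 0.6880^α = 0.83.
Take logs: α = ln 0.83 / ln(172/250) ≈ 0.49825.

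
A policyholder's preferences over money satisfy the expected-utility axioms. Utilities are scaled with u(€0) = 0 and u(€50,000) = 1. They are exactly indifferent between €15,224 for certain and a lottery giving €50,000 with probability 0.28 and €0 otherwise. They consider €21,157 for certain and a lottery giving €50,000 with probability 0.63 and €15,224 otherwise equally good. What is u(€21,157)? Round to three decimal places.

First, u(€15,224) = 0.28·u(€50,000) + 0.72·u(€0) = 0.28.
Then u(€21,157) = 0.63·u(€50,000) + 0.37·u(€15,224) = 0.63·1.00 + 0.37·0.28 = 0.7336.

0.734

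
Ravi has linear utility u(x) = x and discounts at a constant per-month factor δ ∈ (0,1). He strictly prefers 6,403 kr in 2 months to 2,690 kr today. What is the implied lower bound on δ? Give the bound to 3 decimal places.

Under u(x) = x this choice says 2690 < δ^2·6403.
Dividing by 6403: δ^2 > 0.42012. Both sides are positive, so the square root keeps the direction.
δ > 0.42012^(1/2) = 0.648.

δ > 0.648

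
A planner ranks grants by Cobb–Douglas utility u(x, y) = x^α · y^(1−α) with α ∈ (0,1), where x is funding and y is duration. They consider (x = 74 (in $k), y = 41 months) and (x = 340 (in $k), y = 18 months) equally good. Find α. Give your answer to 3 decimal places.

Indifference: 74^α · 41^(1−α) = 340^α · 18^(1−α).
Rearrange to (74/340)^α = (18/41)^(1−α) and take logs: α·-1.524881 = (1−α)·-0.823200.
With A = -1.524881 and B = -0.823200: α·A = (1−α)·B, so α = B/(A+B) = -0.823200/-2.348081 ≈ 0.351.

α ≈ 0.351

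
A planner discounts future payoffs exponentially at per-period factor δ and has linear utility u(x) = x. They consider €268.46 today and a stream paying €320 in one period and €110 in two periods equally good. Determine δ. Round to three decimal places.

Present value of the stream is 320·δ + 110·δ². Indifference gives 320δ + 110δ² = 268.46.
That is, 110δ² + 320δ − 268.46 = 0, a quadratic in δ.
The positive root is δ = [−320 + √(320² + 4·110·268.46)] / (2·110) = (−320 + 469.598)/220 ≈ 0.680.

δ ≈ 0.680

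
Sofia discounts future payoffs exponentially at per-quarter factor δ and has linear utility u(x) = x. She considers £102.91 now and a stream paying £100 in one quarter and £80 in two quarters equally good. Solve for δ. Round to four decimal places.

The stream is worth 100δ + 80δ² today, so 100δ + 80δ² = 102.91.
Rearranged: 80δ² + 100δ − 102.91 = 0.
The positive root is δ = [−100 + √(100² + 4·80·102.91)] / (2·80) = (−100 + 207.198)/160 ≈ 0.6700.

δ ≈ 0.6700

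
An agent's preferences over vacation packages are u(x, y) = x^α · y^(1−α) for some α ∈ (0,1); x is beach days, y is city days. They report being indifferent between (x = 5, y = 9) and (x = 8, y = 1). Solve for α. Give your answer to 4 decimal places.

The Cobb–Douglas utilities coincide, so 5^α·9^(1−α) = 8^α·1^(1−α).
Rearrange to (5/8)^α = (1/9)^(1−α) and take logs: α·-0.4700036 = (1−α)·-2.1972246.
So α/(1−α) = (-2.1972246)/(-0.4700036) = 4.6749101, and α = 4.6749101/5.6749101 ≈ 0.8238.

α ≈ 0.8238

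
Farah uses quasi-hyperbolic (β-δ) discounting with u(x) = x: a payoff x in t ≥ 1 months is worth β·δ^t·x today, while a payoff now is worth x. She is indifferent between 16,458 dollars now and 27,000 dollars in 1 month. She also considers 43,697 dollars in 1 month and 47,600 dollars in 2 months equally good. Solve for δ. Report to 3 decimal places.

δ ≈ 0.918

From the later pair, β·δ^1·43697 = β·δ^2·47600; dividing through, δ = 43697/47600 = 0.91800.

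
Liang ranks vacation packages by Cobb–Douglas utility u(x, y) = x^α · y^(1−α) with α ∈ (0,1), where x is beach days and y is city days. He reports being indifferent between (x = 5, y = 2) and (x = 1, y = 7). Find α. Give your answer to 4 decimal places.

α ≈ 0.4377

The Cobb–Douglas utilities coincide, so 5^α·2^(1−α) = 1^α·7^(1−α).
Rearrange to (5/1)^α = (7/2)^(1−α) and take logs: α·1.6094379 = (1−α)·1.2527630.
Thus α·(2.8622009) = 1.2527630, so α = 1.2527630/2.8622009 ≈ 0.4377.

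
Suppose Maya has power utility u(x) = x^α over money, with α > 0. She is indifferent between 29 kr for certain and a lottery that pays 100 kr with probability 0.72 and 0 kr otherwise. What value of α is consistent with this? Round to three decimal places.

α ≈ 0.265

EU(lottery) = 0.72·100^α + 0.28·0 = 0.72·100^α.
Setting u(29) equal to that: 29^α = 0.72·100^α ⇒ (29/100)^α = 0.72.
Taking logs: α·ln(29/100) = ln(0.72), so α = -0.328504 / -1.237874 ≈ 0.265.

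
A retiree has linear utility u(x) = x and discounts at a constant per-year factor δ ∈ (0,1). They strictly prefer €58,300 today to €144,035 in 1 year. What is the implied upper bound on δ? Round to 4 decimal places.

δ < 0.4048

Under u(x) = x this choice says 58300 > δ·144035.
Dividing through by 144035 gives δ < 0.40476.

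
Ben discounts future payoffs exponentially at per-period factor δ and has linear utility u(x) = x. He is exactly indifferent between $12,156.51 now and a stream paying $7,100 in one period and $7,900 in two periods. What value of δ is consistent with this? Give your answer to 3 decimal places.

Equating present values: 12156.51 = 7100δ + 7900δ².
That is, 7900δ² + 7100δ − 12156.51 = 0, a quadratic in δ.
The positive root is δ = [−7100 + √(7100² + 4·7900·12156.51)] / (2·7900) = (−7100 + 20846.000)/15800 ≈ 0.870.

δ ≈ 0.870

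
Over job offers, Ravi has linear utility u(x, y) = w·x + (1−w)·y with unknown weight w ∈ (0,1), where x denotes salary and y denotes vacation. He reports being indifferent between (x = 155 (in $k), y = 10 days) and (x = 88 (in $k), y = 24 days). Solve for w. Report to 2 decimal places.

Indifference: w·155 + (1−w)·10 = w·88 + (1−w)·24.
Rearranging, 67·w − 14·(1−w) = 0.
Hence w = 14/(67+14) = 14/81 = 0.17.

w = 0.17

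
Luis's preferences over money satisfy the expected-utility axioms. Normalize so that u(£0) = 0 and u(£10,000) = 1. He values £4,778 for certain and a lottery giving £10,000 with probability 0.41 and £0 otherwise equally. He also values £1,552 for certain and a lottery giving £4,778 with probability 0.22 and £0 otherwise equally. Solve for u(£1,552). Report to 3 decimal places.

From the first indifference, u(£4,778) = 0.41·u(£10,000) + 0.59·u(£0) = 0.41·1 + 0.59·0 = 0.41.
Then u(£1,552) = 0.22·u(£4,778) + 0.78·u(£0) = 0.22·0.41 + 0.78·0.00 = 0.0902.

0.090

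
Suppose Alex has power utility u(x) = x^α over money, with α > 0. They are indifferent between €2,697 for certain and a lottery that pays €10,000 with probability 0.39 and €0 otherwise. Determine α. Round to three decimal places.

α ≈ 0.719

EU(lottery) = 0.39·10000^α + 0.61·0 = 0.39·10000^α.
Equating: 2697^α = 0.39·10000^α, i.e. 0.2697^α = 0.39.
α = ln(0.39) / ln(2697/10000) = -0.941609/-1.310445 ≈ 0.719.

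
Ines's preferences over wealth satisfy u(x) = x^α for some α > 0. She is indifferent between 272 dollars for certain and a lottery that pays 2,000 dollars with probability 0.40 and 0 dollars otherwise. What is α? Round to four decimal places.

Since u(0) = 0, the lottery's EU is 0.40·2000^α.
Setting u(272) equal to that: 272^α = 0.40·2000^α ⇒ (272/2000)^α = 0.40.
Take logs: α = ln 0.40 / ln(272/2000) ≈ 0.459270.

α ≈ 0.4593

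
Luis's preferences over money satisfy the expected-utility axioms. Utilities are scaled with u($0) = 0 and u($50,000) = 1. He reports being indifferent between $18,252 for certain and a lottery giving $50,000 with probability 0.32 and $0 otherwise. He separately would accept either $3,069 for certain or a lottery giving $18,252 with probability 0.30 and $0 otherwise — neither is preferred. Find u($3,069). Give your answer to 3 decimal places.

0.096

From the first indifference, u($18,252) = 0.32·u($50,000) + 0.68·u($0) = 0.32·1 + 0.68·0 = 0.32.
Then u($3,069) = 0.30·u($18,252) + 0.70·u($0) = 0.30·0.32 + 0.70·0.00 = 0.0960.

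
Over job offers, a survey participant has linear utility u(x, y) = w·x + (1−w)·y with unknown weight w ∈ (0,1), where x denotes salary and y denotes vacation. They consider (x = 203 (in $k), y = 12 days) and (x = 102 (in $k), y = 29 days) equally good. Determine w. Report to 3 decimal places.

Equating utilities: w·203 + (1−w)·12 = w·102 + (1−w)·29.
Collecting terms: w·101 = (1−w)·17.
The marginal rate of substitution is 17/101, so w = 17/(101+17) = 0.144.

w = 0.144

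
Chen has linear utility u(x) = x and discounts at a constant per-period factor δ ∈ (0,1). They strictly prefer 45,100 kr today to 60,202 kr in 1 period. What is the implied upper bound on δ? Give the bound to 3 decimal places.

Comparing present values: 45100 > δ·60202.
Dividing through by 60202 gives δ < 0.74914.

δ < 0.749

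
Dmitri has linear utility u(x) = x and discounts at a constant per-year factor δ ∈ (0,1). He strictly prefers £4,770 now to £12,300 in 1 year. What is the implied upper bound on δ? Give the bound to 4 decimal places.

Comparing present values: 4770 > δ·12300.
So δ < 4770/12300 = 0.38780.

δ < 0.3878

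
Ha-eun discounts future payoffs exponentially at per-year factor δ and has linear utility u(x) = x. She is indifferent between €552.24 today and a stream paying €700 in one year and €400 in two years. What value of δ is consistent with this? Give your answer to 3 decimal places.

Present value of the stream is 700·δ + 400·δ². Indifference gives 700δ + 400δ² = 552.24.
So 400δ² + 700δ − 552.24 = 0.
The positive root is δ = [−700 + √(700² + 4·400·552.24)] / (2·400) = (−700 + 1172.000)/800 ≈ 0.590.

δ ≈ 0.590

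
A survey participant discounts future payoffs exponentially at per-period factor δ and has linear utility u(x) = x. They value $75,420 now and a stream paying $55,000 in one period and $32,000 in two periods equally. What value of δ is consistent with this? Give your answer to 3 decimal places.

The stream is worth 55000δ + 32000δ² today, so 55000δ + 32000δ² = 75420.
Rearranged: 32000δ² + 55000δ − 75420 = 0.
δ = (−55000 + √(55000² + 4·32000·75420)) / (2·32000) = (−55000 + √12678760000.00) / 64000 ≈ 0.900.

δ ≈ 0.900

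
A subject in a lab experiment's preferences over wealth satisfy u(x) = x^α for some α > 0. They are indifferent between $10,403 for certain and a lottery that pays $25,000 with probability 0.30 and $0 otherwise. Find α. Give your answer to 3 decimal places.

α ≈ 1.373

EU(lottery) = 0.30·25000^α + 0.70·0 = 0.30·25000^α.
Equating: 10403^α = 0.30·25000^α, i.e. 0.4161^α = 0.30.
Take logs: α = ln 0.30 / ln(10403/25000) ≈ 1.37317.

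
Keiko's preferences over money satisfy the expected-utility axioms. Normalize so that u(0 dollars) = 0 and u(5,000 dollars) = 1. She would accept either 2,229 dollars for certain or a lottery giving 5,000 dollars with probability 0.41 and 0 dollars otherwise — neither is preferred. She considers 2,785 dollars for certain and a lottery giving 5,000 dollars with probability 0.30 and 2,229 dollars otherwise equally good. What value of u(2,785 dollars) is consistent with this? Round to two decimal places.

0.59

From the first indifference, u(2,229 dollars) = 0.41·u(5,000 dollars) + 0.59·u(0 dollars) = 0.41·1 + 0.59·0 = 0.41.
The second indifference gives u(2,785 dollars) = 0.30·u(5,000 dollars) + 0.70·u(2,229 dollars) = 0.30·1.00 + 0.70·0.41 = 0.5870.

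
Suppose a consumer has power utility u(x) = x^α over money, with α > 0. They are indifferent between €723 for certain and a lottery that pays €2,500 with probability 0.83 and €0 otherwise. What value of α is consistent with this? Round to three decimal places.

The lottery's expected utility is 0.83·u(2500) + 0.17·u(0) = 0.83·2500^α (since u(0) = 0 for α > 0).
Indifference: 723^α = 0.83·2500^α, so (723/2500)^α = 0.83.
Take logs: α = ln 0.83 / ln(723/2500) ≈ 0.15019.

α ≈ 0.150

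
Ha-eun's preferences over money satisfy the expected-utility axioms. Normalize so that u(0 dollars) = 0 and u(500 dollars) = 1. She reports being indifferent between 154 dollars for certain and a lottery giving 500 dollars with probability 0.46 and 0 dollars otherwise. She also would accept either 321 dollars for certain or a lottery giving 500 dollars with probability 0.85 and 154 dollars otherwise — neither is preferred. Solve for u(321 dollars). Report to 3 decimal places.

First, u(154 dollars) = 0.46·u(500 dollars) + 0.54·u(0 dollars) = 0.46.
Chaining: u(321 dollars) = 0.85·1.00 + 0.15·0.46 = 0.9190.

0.919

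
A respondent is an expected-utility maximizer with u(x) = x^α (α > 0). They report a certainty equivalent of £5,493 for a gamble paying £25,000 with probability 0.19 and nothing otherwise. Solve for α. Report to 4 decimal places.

α ≈ 1.0959

Since u(0) = 0, the lottery's EU is 0.19·25000^α.
Indifference: 5493^α = 0.19·25000^α, so (5493/25000)^α = 0.19.
α = ln(0.19) / ln(5493/25000) = -1.6607312/-1.5154013 ≈ 1.0959.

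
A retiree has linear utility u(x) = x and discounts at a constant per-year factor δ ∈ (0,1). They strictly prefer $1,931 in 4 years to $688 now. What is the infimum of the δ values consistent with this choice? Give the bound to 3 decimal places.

The preference means 688 < δ^4·1931.
Dividing by 1931: δ^4 > 0.35629. Both sides are positive, so the 4th root keeps the direction.
δ > 0.35629^(1/4) = 0.773.

δ > 0.773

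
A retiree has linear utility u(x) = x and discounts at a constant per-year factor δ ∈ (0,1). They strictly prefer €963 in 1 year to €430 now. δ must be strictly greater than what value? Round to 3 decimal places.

Under u(x) = x this choice says 430 < δ·963.
Dividing through by 963 gives δ > 0.44652.

δ > 0.447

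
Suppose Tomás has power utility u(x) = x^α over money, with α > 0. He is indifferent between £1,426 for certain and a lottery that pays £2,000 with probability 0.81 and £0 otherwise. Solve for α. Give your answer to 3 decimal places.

EU(lottery) = 0.81·2000^α + 0.19·0 = 0.81·2000^α.
Equating: 1426^α = 0.81·2000^α, i.e. 0.7130^α = 0.81.
α = ln(0.81) / ln(1426/2000) = -0.210721/-0.338274 ≈ 0.623.

α ≈ 0.623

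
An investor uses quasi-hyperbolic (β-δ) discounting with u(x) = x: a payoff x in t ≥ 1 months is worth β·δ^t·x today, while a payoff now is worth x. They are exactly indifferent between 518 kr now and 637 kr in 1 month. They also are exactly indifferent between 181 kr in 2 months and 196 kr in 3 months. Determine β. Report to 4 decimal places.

β ≈ 0.8806

From the later pair, β·δ^2·181 = β·δ^3·196; dividing through, δ = 181/196 = 0.92347.
Now use the now-vs-future pair: 518 = β·δ·637 gives β = 518/(0.92347·637) ≈ 0.8806.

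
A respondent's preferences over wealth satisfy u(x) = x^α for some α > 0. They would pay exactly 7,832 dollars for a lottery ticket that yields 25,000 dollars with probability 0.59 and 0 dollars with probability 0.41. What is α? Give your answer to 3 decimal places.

α ≈ 0.455

EU(lottery) = 0.59·25000^α + 0.41·0 = 0.59·25000^α.
Setting u(7832) equal to that: 7832^α = 0.59·25000^α ⇒ (7832/25000)^α = 0.59.
α = ln(0.59) / ln(7832/25000) = -0.527633/-1.160658 ≈ 0.455.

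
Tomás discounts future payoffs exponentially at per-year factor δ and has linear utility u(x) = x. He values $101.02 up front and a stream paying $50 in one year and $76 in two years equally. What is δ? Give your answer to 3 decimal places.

δ ≈ 0.870

Equating present values: 101.02 = 50δ + 76δ².
Rearranged: 76δ² + 50δ − 101.02 = 0.
The positive root is δ = [−50 + √(50² + 4·76·101.02)] / (2·76) = (−50 + 182.236)/152 ≈ 0.870.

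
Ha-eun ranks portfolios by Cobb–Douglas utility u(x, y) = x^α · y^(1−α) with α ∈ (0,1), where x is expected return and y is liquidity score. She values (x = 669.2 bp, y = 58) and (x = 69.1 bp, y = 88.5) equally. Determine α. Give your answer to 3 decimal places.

α ≈ 0.157

The Cobb–Douglas utilities coincide, so 669.2^α·58^(1−α) = 69.1^α·88.5^(1−α).
(669.2/69.1)^α = (88.5/58)^(1−α); take logs: α·ln(669.2/69.1) = (1−α)·ln(88.5/58), i.e. α·2.270528 = (1−α)·0.422560.
So α/(1−α) = (0.422560)/(2.270528) = 0.186106, and α = 0.186106/1.186106 ≈ 0.157.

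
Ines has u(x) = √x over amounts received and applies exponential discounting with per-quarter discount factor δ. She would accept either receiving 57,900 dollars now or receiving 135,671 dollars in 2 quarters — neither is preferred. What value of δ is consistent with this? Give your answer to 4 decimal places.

δ ≈ 0.8083

Indifference means u(57900) = δ^2 · u(135671), so δ^2 = u(57900)/u(135671).
Since u(x) = √x, δ^2 = √(57900/135671) = 0.65327.
Hence δ = (0.65327)^(1/2) = 0.808254.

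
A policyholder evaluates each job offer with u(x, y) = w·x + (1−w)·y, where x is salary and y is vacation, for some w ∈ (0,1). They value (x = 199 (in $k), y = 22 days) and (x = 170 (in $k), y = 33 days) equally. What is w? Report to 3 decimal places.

w = 0.275

u(199,22) = u(170,33) means w·199 + (1−w)·22 = w·170 + (1−w)·33.
Collecting terms: w·29 = (1−w)·11.
So w/(1−w) = 11/29 = 0.3793, giving w = 11/(29+11) = 0.275.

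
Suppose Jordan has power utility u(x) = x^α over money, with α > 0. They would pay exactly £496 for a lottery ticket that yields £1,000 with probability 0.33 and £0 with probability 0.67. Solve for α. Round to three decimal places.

α ≈ 1.581

EU(lottery) = 0.33·1000^α + 0.67·0 = 0.33·1000^α.
Indifference: 496^α = 0.33·1000^α, so (496/1000)^α = 0.33.
α = ln(0.33) / ln(496/1000) = -1.108663/-0.701179 ≈ 1.581.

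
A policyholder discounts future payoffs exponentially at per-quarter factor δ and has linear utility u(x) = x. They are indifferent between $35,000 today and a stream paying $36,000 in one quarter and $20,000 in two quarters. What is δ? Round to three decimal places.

δ ≈ 0.700

Equating present values: 35000 = 36000δ + 20000δ².
Rearranged: 20000δ² + 36000δ − 35000 = 0.
δ = (−36000 + √(36000² + 4·20000·35000)) / (2·20000) = (−36000 + √4096000000.00) / 40000 ≈ 0.700.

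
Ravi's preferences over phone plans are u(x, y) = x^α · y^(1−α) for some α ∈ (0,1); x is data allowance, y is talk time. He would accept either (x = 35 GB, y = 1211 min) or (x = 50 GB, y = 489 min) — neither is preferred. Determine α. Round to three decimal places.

α ≈ 0.718

Indifference: 35^α · 1211^(1−α) = 50^α · 489^(1−α).
Taking logs: α·ln 35 + (1−α)·ln 1211 = α·ln 50 + (1−α)·ln 489, i.e. α·-0.356675 = (1−α)·-0.906839.
With A = -0.356675 and B = -0.906839: α·A = (1−α)·B, so α = B/(A+B) = -0.906839/-1.263514 ≈ 0.718.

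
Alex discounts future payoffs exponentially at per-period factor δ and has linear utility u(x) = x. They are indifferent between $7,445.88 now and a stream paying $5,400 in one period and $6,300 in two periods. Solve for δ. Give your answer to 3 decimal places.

Present value of the stream is 5400·δ + 6300·δ². Indifference gives 5400δ + 6300δ² = 7445.88.
That is, 6300δ² + 5400δ − 7445.88 = 0, a quadratic in δ.
The positive root is δ = [−5400 + √(5400² + 4·6300·7445.88)] / (2·6300) = (−5400 + 14724.000)/12600 ≈ 0.740.

δ ≈ 0.740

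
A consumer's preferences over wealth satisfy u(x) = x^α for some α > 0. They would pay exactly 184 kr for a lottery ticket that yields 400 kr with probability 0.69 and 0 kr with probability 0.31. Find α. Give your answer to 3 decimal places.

EU(lottery) = 0.69·400^α + 0.31·0 = 0.69·400^α.
Setting u(184) equal to that: 184^α = 0.69·400^α ⇒ (184/400)^α = 0.69.
α = ln(0.69) / ln(184/400) = -0.371064/-0.776529 ≈ 0.478.

α ≈ 0.478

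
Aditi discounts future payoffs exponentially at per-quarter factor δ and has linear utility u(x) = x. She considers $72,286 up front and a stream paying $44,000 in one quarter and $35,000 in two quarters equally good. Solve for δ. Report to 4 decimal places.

δ ≈ 0.9400

Equating present values: 72286 = 44000δ + 35000δ².
Rearranged: 35000δ² + 44000δ − 72286 = 0.
By the quadratic formula (taking the positive root), δ = (−44000 + √12056040000.00) / 70000 ≈ 0.9400.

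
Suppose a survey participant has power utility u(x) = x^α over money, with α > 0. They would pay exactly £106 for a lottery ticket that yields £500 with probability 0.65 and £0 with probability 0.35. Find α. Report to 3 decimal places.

α ≈ 0.278

EU(lottery) = 0.65·500^α + 0.35·0 = 0.65·500^α.
Equating: 106^α = 0.65·500^α, i.e. 0.2120^α = 0.65.
α = ln(0.65) / ln(106/500) = -0.430783/-1.551169 ≈ 0.278.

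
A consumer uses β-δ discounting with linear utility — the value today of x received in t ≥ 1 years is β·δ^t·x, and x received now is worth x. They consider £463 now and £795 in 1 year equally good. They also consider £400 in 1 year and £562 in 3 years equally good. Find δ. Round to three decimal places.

From the later pair, β·δ^1·400 = β·δ^3·562; dividing through, δ^2 = 400/562 = 0.71174, so δ = 0.84365.

δ ≈ 0.844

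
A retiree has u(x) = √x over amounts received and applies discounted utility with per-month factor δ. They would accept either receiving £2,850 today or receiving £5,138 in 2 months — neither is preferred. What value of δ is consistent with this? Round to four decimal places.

Equating discounted utilities: u(2850) = δ^2·u(5138) ⇒ δ^2 = u(2850)/u(5138).
With u(x) = √x: δ^2 = √2850/√5138 = √(2850/5138) = 0.74478.
So δ = 0.74478^(1/2) ≈ 0.8630.

δ ≈ 0.8630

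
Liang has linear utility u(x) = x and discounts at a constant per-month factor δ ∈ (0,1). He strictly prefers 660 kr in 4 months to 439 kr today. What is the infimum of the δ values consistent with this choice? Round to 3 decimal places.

δ > 0.903

Comparing present values: 439 < δ^4·660.
Dividing by 660: δ^4 > 0.66515. Both sides are positive, so the 4th root keeps the direction.
δ > (439/660)^(1/4) ≈ 0.903.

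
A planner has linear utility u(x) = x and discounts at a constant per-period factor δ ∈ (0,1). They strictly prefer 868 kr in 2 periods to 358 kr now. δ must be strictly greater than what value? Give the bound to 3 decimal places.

The preference means 358 < δ^2·868.
Dividing by 868: δ^2 > 0.41244. Both sides are positive, so the square root keeps the direction.
δ > 0.41244^(1/2) = 0.642.

δ > 0.642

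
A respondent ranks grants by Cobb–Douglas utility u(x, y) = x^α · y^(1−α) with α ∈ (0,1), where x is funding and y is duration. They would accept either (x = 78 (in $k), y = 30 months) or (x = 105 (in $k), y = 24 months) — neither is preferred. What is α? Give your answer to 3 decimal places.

α ≈ 0.429

The Cobb–Douglas utilities coincide, so 78^α·30^(1−α) = 105^α·24^(1−α).
(78/105)^α = (24/30)^(1−α); take logs: α·ln(78/105) = (1−α)·ln(24/30), i.e. α·-0.297252 = (1−α)·-0.223144.
With A = -0.297252 and B = -0.223144: α·A = (1−α)·B, so α = B/(A+B) = -0.223144/-0.520396 ≈ 0.429.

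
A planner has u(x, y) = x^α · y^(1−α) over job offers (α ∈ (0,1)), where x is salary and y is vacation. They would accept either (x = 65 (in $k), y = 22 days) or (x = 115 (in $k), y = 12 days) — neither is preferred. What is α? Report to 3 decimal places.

α ≈ 0.515

The Cobb–Douglas utilities coincide, so 65^α·22^(1−α) = 115^α·12^(1−α).
Rearrange to (65/115)^α = (12/22)^(1−α) and take logs: α·-0.570545 = (1−α)·-0.606136.
Thus α·(-1.176681) = -0.606136, so α = -0.606136/-1.176681 ≈ 0.515.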